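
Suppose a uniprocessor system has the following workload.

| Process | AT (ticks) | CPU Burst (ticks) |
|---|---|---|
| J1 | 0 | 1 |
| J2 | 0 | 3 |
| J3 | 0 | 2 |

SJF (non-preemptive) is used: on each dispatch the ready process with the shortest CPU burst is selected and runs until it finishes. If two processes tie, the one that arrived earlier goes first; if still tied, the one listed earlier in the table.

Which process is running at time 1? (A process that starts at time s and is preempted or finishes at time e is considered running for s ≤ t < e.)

J3

Timeline: | J1 0-1 | J3 1-3 | J2 3-6 |
Completion: J1=1  J2=6  J3=3
Turnaround (C−A): J1=1  J2=6  J3=3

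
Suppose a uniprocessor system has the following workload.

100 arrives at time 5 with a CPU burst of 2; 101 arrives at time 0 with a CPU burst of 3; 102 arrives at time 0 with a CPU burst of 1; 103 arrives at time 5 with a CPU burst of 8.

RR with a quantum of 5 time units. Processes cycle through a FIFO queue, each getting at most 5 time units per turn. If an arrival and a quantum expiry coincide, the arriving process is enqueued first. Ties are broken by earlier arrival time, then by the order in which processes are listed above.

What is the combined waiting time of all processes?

Schedule: | 101 0-3 | 102 3-4 | idle 4-5 | 100 5-7 | 103 7-15 |
Completion: 100=7  101=3  102=4  103=15
Waiting = turnaround − burst: 100=0, 101=0, 102=3, 103=2
Total waiting = 0 + 0 + 3 + 2 = 5

5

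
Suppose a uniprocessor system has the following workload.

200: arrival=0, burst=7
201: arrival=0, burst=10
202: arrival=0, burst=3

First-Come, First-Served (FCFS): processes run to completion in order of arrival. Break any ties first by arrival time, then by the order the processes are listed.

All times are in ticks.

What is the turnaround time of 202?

20

Schedule: | 200 0-7 | 201 7-17 | 202 17-20 |
Completion: 200=7  201=17  202=20
Turnaround(202) = completion − arrival = 20 − 0 = 20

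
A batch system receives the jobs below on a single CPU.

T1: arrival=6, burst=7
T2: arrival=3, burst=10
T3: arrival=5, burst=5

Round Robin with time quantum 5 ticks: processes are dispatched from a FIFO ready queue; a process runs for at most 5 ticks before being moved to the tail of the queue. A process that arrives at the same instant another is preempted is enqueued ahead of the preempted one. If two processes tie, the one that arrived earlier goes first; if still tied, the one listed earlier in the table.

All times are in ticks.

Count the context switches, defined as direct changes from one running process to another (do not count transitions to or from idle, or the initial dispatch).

4

Gantt: | idle 0-3 | T2 3-8 | T3 8-13 | T1 13-18 | T2 18-23 | T1 23-25 |
Completion: T1=25  T2=23  T3=13
Turnaround (C−A): T1=19  T2=20  T3=8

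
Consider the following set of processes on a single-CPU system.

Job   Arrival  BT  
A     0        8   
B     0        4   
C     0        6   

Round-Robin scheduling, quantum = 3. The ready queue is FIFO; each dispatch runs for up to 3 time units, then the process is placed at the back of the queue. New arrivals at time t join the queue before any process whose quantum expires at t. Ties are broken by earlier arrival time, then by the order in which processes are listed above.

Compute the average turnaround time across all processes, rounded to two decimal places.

15.67

Schedule: | A 0-3 | B 3-6 | C 6-9 | A 9-12 | B 12-13 | C 13-16 | A 16-18 |
Completion: A=18  B=13  C=16
Turnaround (C−A): A=18  B=13  C=16
Turnaround times: A=18, B=13, C=16
Average turnaround = (18+13+16) / 3 = 47/3 = 15.67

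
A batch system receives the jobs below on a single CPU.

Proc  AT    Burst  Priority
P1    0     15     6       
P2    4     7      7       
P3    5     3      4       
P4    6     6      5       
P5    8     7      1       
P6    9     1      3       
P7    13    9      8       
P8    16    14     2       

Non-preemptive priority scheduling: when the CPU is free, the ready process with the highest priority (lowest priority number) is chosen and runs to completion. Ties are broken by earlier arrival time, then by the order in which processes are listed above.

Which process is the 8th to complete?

Timeline: | P1 0-15 | P5 15-22 | P8 22-36 | P6 36-37 | P3 37-40 | P4 40-46 | P2 46-53 | P7 53-62 |
Completion: P1=15  P2=53  P3=40  P4=46  P5=22  P6=37  P7=62  P8=36
Finish order: P1 → P5 → P8 → P6 → P3 → P4 → P2 → P7

P7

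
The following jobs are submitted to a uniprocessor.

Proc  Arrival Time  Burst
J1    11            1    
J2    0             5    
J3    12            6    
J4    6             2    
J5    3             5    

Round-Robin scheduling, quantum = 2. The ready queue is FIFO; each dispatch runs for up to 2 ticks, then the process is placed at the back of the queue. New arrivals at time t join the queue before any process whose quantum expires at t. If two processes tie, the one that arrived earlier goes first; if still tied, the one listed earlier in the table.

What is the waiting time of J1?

0

Timeline: | J2 0-4 | J5 4-6 | J2 6-7 | J4 7-9 | J5 9-11 | J1 11-12 | J5 12-13 | J3 13-19 |
Completion: J1=12  J2=7  J3=19  J4=9  J5=13
Turnaround (C−A): J1=1  J2=7  J3=7  J4=3  J5=10
Waiting(J1) = turnaround − burst = 1 − 1 = 0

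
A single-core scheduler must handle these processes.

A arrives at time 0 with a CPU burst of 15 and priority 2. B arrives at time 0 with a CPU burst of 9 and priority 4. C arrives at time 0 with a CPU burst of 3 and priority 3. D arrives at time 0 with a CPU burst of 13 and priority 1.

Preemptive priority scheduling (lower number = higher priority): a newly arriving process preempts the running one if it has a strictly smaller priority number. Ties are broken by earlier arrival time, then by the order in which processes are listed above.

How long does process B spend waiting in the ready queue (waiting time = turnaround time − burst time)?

31

Schedule: | D 0-13 | A 13-28 | C 28-31 | B 31-40 |
Completion: A=28  B=40  C=31  D=13
Turnaround (C−A): A=28  B=40  C=31  D=13
Waiting(B) = turnaround − burst = 40 − 9 = 31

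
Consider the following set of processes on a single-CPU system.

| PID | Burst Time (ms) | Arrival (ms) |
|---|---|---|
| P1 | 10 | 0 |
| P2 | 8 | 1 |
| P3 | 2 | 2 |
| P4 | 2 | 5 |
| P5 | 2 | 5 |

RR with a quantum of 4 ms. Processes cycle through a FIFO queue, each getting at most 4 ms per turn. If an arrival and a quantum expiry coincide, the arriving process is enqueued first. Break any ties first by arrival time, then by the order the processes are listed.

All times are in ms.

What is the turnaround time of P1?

24

Timeline: | P1 0-4 | P2 4-8 | P3 8-10 | P1 10-14 | P4 14-16 | P5 16-18 | P2 18-22 | P1 22-24 |
Completion: P1=24  P2=22  P3=10  P4=16  P5=18
Turnaround(P1) = completion − arrival = 24 − 0 = 24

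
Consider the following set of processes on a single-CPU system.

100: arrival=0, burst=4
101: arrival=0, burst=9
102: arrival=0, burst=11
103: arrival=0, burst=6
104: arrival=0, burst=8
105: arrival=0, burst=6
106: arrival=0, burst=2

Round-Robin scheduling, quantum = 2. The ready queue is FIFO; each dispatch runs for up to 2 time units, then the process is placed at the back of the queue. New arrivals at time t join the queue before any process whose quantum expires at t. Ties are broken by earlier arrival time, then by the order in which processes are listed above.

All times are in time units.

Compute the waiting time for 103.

26

Schedule: | 100 0-2 | 101 2-4 | 102 4-6 | 103 6-8 | 104 8-10 | 105 10-12 | 106 12-14 | 100 14-16 | 101 16-18 | 102 18-20 | 103 20-22 | 104 22-24 | 105 24-26 | 101 26-28 | 102 28-30 | 103 30-32 | 104 32-34 | 105 34-36 | 101 36-38 | 102 38-40 | 104 40-42 | 101 42-43 | 102 43-46 |
Completion: 100=16  101=43  102=46  103=32  104=42  105=36  106=14
Waiting(103) = turnaround − burst = 32 − 6 = 26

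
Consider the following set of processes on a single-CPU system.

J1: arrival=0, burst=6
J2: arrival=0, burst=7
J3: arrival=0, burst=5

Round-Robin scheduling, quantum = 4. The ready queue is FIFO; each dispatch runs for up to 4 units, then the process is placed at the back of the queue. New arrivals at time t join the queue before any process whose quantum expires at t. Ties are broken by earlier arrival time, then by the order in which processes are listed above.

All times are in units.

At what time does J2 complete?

17

Timeline: | J1 0-4 | J2 4-8 | J3 8-12 | J1 12-14 | J2 14-17 | J3 17-18 |
Completion: J1=14  J2=17  J3=18
Turnaround (C−A): J1=14  J2=17  J3=18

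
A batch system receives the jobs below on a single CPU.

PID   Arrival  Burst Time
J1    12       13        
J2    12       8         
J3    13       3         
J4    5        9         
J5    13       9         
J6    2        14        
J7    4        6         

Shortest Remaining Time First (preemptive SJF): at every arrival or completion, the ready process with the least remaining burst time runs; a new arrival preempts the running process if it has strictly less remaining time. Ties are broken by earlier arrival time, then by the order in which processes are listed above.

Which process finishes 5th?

J5

Timeline: | idle 0-2 | J6 2-4 | J7 4-10 | J4 10-13 | J3 13-16 | J4 16-22 | J2 22-30 | J5 30-39 | J6 39-51 | J1 51-64 |
Completion: J1=64  J2=30  J3=16  J4=22  J5=39  J6=51  J7=10
Turnaround (C−A): J1=52  J2=18  J3=3  J4=17  J5=26  J6=49  J7=6
Finish order: J7 → J3 → J4 → J2 → J5 → J6 → J1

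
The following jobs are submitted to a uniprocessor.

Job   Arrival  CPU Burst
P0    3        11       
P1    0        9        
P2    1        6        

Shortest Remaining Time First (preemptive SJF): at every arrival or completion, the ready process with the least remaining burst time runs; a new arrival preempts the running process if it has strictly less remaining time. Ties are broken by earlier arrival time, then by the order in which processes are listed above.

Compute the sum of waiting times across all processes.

18

Timeline: | P1 0-1 | P2 1-7 | P1 7-15 | P0 15-26 |
Completion: P0=26  P1=15  P2=7
Waiting = turnaround − burst: P0=12, P1=6, P2=0
Total waiting = 12 + 6 + 0 = 18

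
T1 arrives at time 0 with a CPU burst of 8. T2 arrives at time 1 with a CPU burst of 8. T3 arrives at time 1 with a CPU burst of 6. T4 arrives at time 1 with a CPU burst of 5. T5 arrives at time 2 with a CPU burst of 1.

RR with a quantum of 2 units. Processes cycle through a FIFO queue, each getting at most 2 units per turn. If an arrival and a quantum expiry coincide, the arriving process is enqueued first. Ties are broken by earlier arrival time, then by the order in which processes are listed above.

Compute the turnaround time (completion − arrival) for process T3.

Timeline: | T1 0-2 | T2 2-4 | T3 4-6 | T4 6-8 | T5 8-9 | T1 9-11 | T2 11-13 | T3 13-15 | T4 15-17 | T1 17-19 | T2 19-21 | T3 21-23 | T4 23-24 | T1 24-26 | T2 26-28 |
Completion: T1=26  T2=28  T3=23  T4=24  T5=9
Turnaround(T3) = completion − arrival = 23 − 1 = 22

22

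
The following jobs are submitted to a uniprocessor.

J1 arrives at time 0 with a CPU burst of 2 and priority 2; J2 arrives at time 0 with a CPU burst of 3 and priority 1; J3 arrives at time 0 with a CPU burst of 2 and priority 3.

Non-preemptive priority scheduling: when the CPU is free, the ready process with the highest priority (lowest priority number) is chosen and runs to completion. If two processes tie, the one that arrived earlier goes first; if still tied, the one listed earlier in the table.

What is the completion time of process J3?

Gantt: | J2 0-3 | J1 3-5 | J3 5-7 |
Completion: J1=5  J2=3  J3=7
Turnaround (C−A): J1=5  J2=3  J3=7

7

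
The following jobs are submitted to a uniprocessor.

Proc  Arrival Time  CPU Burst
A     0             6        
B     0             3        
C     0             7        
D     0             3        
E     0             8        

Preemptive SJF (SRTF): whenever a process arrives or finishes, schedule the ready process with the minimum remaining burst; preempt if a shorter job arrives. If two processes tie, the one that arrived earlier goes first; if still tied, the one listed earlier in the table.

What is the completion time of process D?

Gantt: | B 0-3 | D 3-6 | A 6-12 | C 12-19 | E 19-27 |
Completion: A=12  B=3  C=19  D=6  E=27
Turnaround (C−A): A=12  B=3  C=19  D=6  E=27

6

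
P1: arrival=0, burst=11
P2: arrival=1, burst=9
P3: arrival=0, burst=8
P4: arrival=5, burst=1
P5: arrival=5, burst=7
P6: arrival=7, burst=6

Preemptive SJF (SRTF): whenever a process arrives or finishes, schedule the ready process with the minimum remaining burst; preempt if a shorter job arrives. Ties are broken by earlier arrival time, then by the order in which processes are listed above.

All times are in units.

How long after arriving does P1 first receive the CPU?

Schedule: | P3 0-5 | P4 5-6 | P3 6-9 | P6 9-15 | P5 15-22 | P2 22-31 | P1 31-42 |
Completion: P1=42  P2=31  P3=9  P4=6  P5=22  P6=15
Turnaround (C−A): P1=42  P2=30  P3=9  P4=1  P5=17  P6=8
Response(P1) = first start − arrival = 31 − 0 = 31

31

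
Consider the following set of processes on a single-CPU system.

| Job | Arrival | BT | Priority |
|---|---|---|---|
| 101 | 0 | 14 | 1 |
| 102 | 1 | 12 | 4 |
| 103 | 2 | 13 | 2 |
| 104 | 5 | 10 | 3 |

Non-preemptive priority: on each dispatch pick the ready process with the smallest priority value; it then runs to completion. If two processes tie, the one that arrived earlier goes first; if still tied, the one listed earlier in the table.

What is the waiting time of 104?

Gantt: | 101 0-14 | 103 14-27 | 104 27-37 | 102 37-49 |
Completion: 101=14  102=49  103=27  104=37
Turnaround (C−A): 101=14  102=48  103=25  104=32
Waiting(104) = turnaround − burst = 32 − 10 = 22

22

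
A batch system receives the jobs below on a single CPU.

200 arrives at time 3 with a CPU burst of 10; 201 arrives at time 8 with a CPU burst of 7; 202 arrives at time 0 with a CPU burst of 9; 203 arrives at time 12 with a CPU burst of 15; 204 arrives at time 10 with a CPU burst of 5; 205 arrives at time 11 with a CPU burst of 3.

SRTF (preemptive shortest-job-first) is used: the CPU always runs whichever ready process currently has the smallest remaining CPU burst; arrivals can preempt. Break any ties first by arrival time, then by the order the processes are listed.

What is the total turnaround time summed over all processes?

104

Schedule: | 202 0-9 | 201 9-10 | 204 10-11 | 205 11-14 | 204 14-18 | 201 18-24 | 200 24-34 | 203 34-49 |
Completion: 200=34  201=24  202=9  203=49  204=18  205=14
Turnaround (C−A): 200=31  201=16  202=9  203=37  204=8  205=3
Turnaround = completion − arrival: 200=31, 201=16, 202=9, 203=37, 204=8, 205=3
Total turnaround = 31 + 16 + 9 + 37 + 8 + 3 = 104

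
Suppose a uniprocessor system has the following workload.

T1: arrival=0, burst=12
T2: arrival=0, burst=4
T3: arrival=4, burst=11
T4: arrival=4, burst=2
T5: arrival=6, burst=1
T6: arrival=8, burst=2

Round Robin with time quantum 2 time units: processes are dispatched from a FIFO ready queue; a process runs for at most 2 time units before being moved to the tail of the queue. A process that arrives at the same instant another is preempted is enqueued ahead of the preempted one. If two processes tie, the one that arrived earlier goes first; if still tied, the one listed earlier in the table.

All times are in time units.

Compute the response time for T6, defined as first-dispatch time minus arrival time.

7

Gantt: | T1 0-2 | T2 2-4 | T1 4-6 | T3 6-8 | T4 8-10 | T2 10-12 | T5 12-13 | T1 13-15 | T6 15-17 | T3 17-19 | T1 19-21 | T3 21-23 | T1 23-25 | T3 25-27 | T1 27-29 | T3 29-32 |
Completion: T1=29  T2=12  T3=32  T4=10  T5=13  T6=17
Turnaround (C−A): T1=29  T2=12  T3=28  T4=6  T5=7  T6=9
Response(T6) = first start − arrival = 15 − 8 = 7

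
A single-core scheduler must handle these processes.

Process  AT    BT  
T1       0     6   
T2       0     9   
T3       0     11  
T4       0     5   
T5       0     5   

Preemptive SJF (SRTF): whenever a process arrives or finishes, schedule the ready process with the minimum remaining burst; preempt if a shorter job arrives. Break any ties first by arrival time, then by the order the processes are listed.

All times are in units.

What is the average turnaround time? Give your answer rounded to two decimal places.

Gantt: | T4 0-5 | T5 5-10 | T1 10-16 | T2 16-25 | T3 25-36 |
Completion: T1=16  T2=25  T3=36  T4=5  T5=10
Turnaround times: T1=16, T2=25, T3=36, T4=5, T5=10
Average turnaround = (16+25+36+5+10) / 5 = 92/5 = 18.40

18.40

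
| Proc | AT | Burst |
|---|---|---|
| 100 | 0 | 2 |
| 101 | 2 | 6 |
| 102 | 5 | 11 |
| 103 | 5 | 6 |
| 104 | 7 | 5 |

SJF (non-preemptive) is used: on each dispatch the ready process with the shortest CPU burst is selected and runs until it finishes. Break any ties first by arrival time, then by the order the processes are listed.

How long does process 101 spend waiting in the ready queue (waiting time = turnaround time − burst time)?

Timeline: | 100 0-2 | 101 2-8 | 104 8-13 | 103 13-19 | 102 19-30 |
Completion: 100=2  101=8  102=30  103=19  104=13
Waiting(101) = turnaround − burst = 6 − 6 = 0

0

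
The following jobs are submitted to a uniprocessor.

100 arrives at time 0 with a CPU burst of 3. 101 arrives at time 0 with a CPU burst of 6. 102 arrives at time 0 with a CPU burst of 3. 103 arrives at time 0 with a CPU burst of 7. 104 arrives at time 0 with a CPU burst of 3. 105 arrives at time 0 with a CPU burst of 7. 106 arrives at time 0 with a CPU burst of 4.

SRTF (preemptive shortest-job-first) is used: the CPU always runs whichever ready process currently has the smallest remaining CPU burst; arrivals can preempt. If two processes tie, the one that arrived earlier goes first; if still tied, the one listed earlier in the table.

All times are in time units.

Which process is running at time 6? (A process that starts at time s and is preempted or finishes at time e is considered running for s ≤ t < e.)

104

Timeline: | 100 0-3 | 102 3-6 | 104 6-9 | 106 9-13 | 101 13-19 | 103 19-26 | 105 26-33 |
Completion: 100=3  101=19  102=6  103=26  104=9  105=33  106=13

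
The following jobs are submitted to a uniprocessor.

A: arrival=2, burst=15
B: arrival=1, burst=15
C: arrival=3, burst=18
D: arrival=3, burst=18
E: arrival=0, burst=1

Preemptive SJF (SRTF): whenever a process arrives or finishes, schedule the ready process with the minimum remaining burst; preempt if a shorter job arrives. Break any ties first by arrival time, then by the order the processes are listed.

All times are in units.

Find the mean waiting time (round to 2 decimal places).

17.60

Gantt: | E 0-1 | B 1-16 | A 16-31 | C 31-49 | D 49-67 |
Completion: A=31  B=16  C=49  D=67  E=1
Turnaround (C−A): A=29  B=15  C=46  D=64  E=1
Waiting times: A=14, B=0, C=28, D=46, E=0
Average waiting = (14+0+28+46+0) / 5 = 88/5 = 17.60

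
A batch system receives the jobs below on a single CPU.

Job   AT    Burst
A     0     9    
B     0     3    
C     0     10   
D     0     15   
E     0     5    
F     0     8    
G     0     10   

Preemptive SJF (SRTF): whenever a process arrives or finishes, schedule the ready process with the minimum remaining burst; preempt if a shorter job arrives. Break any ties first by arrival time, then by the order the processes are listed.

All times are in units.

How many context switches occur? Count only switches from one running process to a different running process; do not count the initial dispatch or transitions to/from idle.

6

Timeline: | B 0-3 | E 3-8 | F 8-16 | A 16-25 | C 25-35 | G 35-45 | D 45-60 |
Completion: A=25  B=3  C=35  D=60  E=8  F=16  G=45
Turnaround (C−A): A=25  B=3  C=35  D=60  E=8  F=16  G=45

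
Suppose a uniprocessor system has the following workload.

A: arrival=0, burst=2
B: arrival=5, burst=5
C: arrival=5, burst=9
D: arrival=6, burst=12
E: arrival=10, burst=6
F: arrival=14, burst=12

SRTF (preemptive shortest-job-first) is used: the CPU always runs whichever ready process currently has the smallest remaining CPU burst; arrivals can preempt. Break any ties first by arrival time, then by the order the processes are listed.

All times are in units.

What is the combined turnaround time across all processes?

99

Schedule: | A 0-2 | idle 2-5 | B 5-10 | E 10-16 | C 16-25 | D 25-37 | F 37-49 |
Completion: A=2  B=10  C=25  D=37  E=16  F=49
Turnaround (C−A): A=2  B=5  C=20  D=31  E=6  F=35
Turnaround = completion − arrival: A=2, B=5, C=20, D=31, E=6, F=35
Total turnaround = 2 + 5 + 20 + 31 + 6 + 35 = 99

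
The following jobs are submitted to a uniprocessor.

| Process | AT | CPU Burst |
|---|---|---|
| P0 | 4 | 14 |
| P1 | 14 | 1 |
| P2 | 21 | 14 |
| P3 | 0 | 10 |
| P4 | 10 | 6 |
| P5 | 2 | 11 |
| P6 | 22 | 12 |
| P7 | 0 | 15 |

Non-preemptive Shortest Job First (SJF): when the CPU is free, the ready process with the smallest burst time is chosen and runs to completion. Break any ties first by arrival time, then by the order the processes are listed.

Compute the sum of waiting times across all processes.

Timeline: | P3 0-10 | P4 10-16 | P1 16-17 | P5 17-28 | P6 28-40 | P0 40-54 | P2 54-68 | P7 68-83 |
Completion: P0=54  P1=17  P2=68  P3=10  P4=16  P5=28  P6=40  P7=83
Turnaround (C−A): P0=50  P1=3  P2=47  P3=10  P4=6  P5=26  P6=18  P7=83
Waiting = turnaround − burst: P0=36, P1=2, P2=33, P3=0, P4=0, P5=15, P6=6, P7=68
Total waiting = 36 + 2 + 33 + 0 + 0 + 15 + 6 + 68 = 160

160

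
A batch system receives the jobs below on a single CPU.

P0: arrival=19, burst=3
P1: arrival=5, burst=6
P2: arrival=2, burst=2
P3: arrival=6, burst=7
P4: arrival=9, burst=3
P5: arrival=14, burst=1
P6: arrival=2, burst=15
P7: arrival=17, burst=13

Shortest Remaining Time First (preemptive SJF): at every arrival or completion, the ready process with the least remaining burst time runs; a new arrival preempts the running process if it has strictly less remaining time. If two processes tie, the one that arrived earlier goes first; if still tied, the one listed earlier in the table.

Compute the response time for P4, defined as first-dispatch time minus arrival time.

2

Schedule: | idle 0-2 | P2 2-4 | P6 4-5 | P1 5-11 | P4 11-14 | P5 14-15 | P3 15-22 | P0 22-25 | P7 25-38 | P6 38-52 |
Completion: P0=25  P1=11  P2=4  P3=22  P4=14  P5=15  P6=52  P7=38
Turnaround (C−A): P0=6  P1=6  P2=2  P3=16  P4=5  P5=1  P6=50  P7=21
Response(P4) = first start − arrival = 11 − 9 = 2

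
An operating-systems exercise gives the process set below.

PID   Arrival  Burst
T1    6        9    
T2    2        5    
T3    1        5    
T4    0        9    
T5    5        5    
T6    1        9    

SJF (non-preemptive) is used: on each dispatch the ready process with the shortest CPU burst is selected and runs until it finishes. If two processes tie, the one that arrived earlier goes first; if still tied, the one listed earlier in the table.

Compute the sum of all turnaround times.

Gantt: | T4 0-9 | T3 9-14 | T2 14-19 | T5 19-24 | T6 24-33 | T1 33-42 |
Completion: T1=42  T2=19  T3=14  T4=9  T5=24  T6=33
Turnaround (C−A): T1=36  T2=17  T3=13  T4=9  T5=19  T6=32
Turnaround = completion − arrival: T1=36, T2=17, T3=13, T4=9, T5=19, T6=32
Total turnaround = 36 + 17 + 13 + 9 + 19 + 32 = 126

126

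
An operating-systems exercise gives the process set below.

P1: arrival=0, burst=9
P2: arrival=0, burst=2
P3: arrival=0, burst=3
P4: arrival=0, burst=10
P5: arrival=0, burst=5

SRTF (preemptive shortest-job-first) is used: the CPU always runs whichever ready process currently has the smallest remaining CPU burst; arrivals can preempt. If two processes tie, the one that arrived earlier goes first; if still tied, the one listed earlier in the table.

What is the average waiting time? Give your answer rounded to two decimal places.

7.20

Gantt: | P2 0-2 | P3 2-5 | P5 5-10 | P1 10-19 | P4 19-29 |
Completion: P1=19  P2=2  P3=5  P4=29  P5=10
Turnaround (C−A): P1=19  P2=2  P3=5  P4=29  P5=10
Waiting times: P1=10, P2=0, P3=2, P4=19, P5=5
Average waiting = (10+0+2+19+5) / 5 = 36/5 = 7.20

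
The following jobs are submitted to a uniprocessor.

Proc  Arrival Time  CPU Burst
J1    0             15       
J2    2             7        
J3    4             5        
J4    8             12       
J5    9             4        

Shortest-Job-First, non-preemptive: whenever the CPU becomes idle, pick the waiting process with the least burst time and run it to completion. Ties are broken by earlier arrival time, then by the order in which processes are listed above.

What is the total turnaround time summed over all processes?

Gantt: | J1 0-15 | J5 15-19 | J3 19-24 | J2 24-31 | J4 31-43 |
Completion: J1=15  J2=31  J3=24  J4=43  J5=19
Turnaround (C−A): J1=15  J2=29  J3=20  J4=35  J5=10
Turnaround = completion − arrival: J1=15, J2=29, J3=20, J4=35, J5=10
Total turnaround = 15 + 29 + 20 + 35 + 10 = 109

109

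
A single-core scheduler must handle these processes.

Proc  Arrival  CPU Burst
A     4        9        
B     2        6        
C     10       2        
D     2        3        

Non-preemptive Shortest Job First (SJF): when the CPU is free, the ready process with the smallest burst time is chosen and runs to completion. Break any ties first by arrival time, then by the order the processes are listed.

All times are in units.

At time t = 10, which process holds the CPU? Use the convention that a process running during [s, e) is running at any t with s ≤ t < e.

Timeline: | idle 0-2 | D 2-5 | B 5-11 | C 11-13 | A 13-22 |
Completion: A=22  B=11  C=13  D=5
Turnaround (C−A): A=18  B=9  C=3  D=3

B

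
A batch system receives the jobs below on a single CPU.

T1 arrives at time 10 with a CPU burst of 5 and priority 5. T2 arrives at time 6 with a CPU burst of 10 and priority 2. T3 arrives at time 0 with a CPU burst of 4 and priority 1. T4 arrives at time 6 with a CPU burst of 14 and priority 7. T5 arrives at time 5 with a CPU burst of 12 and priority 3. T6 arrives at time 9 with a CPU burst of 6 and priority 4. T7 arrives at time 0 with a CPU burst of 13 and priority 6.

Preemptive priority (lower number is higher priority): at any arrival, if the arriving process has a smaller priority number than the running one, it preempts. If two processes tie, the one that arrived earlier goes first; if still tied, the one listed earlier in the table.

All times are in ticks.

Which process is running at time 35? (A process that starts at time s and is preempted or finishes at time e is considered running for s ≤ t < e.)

Gantt: | T3 0-4 | T7 4-5 | T5 5-6 | T2 6-16 | T5 16-27 | T6 27-33 | T1 33-38 | T7 38-50 | T4 50-64 |
Completion: T1=38  T2=16  T3=4  T4=64  T5=27  T6=33  T7=50

T1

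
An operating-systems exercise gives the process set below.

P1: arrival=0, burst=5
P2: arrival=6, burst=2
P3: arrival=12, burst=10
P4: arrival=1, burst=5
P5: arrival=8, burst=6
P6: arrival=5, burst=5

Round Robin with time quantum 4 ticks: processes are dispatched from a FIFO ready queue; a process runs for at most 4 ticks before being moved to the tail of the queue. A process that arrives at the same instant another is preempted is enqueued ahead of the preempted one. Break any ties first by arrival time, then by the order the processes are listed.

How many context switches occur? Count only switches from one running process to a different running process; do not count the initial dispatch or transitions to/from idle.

10

Timeline: | P1 0-4 | P4 4-8 | P1 8-9 | P6 9-13 | P2 13-15 | P5 15-19 | P4 19-20 | P3 20-24 | P6 24-25 | P5 25-27 | P3 27-33 |
Completion: P1=9  P2=15  P3=33  P4=20  P5=27  P6=25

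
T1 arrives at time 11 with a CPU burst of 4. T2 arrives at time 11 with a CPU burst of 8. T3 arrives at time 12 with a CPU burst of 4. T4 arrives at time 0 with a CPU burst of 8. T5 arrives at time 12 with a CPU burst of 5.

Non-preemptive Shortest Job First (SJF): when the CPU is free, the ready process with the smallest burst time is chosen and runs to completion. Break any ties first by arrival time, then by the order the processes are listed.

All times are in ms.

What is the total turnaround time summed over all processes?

Schedule: | T4 0-8 | idle 8-11 | T1 11-15 | T3 15-19 | T5 19-24 | T2 24-32 |
Completion: T1=15  T2=32  T3=19  T4=8  T5=24
Turnaround = completion − arrival: T1=4, T2=21, T3=7, T4=8, T5=12
Total turnaround = 4 + 21 + 7 + 8 + 12 = 52

52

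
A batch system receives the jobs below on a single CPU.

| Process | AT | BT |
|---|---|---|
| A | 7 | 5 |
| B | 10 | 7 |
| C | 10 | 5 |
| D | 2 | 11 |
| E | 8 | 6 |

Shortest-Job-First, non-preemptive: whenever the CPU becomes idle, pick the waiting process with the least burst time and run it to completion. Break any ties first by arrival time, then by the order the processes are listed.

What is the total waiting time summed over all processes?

48

Schedule: | idle 0-2 | D 2-13 | A 13-18 | C 18-23 | E 23-29 | B 29-36 |
Completion: A=18  B=36  C=23  D=13  E=29
Turnaround (C−A): A=11  B=26  C=13  D=11  E=21
Waiting = turnaround − burst: A=6, B=19, C=8, D=0, E=15
Total waiting = 6 + 19 + 8 + 0 + 15 = 48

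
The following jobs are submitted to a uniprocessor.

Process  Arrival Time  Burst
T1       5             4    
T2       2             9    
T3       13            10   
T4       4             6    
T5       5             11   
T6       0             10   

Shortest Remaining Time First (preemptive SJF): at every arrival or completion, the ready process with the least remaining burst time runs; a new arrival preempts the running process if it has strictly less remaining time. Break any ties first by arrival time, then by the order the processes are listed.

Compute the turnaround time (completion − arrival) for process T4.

Gantt: | T6 0-5 | T1 5-9 | T6 9-14 | T4 14-20 | T2 20-29 | T3 29-39 | T5 39-50 |
Completion: T1=9  T2=29  T3=39  T4=20  T5=50  T6=14
Turnaround(T4) = completion − arrival = 20 − 4 = 16

16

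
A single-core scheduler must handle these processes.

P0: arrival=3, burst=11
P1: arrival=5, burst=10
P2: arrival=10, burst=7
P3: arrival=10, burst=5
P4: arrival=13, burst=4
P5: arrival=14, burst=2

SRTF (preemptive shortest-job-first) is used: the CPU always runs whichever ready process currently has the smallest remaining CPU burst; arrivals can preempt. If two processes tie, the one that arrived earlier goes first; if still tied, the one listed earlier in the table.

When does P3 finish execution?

25

Timeline: | idle 0-3 | P0 3-14 | P5 14-16 | P4 16-20 | P3 20-25 | P2 25-32 | P1 32-42 |
Completion: P0=14  P1=42  P2=32  P3=25  P4=20  P5=16
Turnaround (C−A): P0=11  P1=37  P2=22  P3=15  P4=7  P5=2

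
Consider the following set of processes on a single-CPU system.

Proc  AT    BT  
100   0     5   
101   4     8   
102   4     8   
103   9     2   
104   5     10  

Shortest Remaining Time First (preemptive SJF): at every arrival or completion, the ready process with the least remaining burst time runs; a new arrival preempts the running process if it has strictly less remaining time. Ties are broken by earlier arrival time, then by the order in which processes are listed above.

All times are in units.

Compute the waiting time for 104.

18

Timeline: | 100 0-5 | 101 5-9 | 103 9-11 | 101 11-15 | 102 15-23 | 104 23-33 |
Completion: 100=5  101=15  102=23  103=11  104=33
Turnaround (C−A): 100=5  101=11  102=19  103=2  104=28
Waiting(104) = turnaround − burst = 28 − 10 = 18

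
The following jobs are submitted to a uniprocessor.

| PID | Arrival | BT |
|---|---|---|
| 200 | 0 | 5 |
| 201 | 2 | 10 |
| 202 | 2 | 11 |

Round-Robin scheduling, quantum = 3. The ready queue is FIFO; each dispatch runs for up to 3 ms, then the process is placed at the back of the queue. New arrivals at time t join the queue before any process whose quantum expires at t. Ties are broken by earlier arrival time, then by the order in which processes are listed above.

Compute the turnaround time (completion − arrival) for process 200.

Schedule: | 200 0-3 | 201 3-6 | 202 6-9 | 200 9-11 | 201 11-14 | 202 14-17 | 201 17-20 | 202 20-23 | 201 23-24 | 202 24-26 |
Completion: 200=11  201=24  202=26
Turnaround(200) = completion − arrival = 11 − 0 = 11

11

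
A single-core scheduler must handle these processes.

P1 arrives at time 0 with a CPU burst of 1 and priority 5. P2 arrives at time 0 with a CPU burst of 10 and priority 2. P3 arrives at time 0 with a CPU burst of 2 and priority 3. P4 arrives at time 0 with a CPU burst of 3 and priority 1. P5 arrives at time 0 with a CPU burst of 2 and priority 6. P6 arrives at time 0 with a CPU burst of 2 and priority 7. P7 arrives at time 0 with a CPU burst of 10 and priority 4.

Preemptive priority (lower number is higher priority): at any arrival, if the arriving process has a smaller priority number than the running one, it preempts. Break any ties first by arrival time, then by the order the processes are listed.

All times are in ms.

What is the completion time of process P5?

28

Gantt: | P4 0-3 | P2 3-13 | P3 13-15 | P7 15-25 | P1 25-26 | P5 26-28 | P6 28-30 |
Completion: P1=26  P2=13  P3=15  P4=3  P5=28  P6=30  P7=25
Turnaround (C−A): P1=26  P2=13  P3=15  P4=3  P5=28  P6=30  P7=25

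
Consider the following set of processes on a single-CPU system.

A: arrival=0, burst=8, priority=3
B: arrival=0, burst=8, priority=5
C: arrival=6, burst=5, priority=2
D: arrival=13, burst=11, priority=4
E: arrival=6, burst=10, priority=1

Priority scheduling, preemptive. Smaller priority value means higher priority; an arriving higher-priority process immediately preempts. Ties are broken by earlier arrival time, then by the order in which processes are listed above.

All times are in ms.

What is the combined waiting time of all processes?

Schedule: | A 0-6 | E 6-16 | C 16-21 | A 21-23 | D 23-34 | B 34-42 |
Completion: A=23  B=42  C=21  D=34  E=16
Waiting = turnaround − burst: A=15, B=34, C=10, D=10, E=0
Total waiting = 15 + 34 + 10 + 10 + 0 = 69

69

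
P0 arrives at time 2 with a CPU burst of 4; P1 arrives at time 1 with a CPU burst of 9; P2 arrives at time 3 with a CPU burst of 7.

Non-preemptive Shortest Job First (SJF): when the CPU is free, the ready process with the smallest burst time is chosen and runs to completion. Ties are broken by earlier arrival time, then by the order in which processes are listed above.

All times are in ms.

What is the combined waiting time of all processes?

19

Gantt: | idle 0-1 | P1 1-10 | P0 10-14 | P2 14-21 |
Completion: P0=14  P1=10  P2=21
Turnaround (C−A): P0=12  P1=9  P2=18
Waiting = turnaround − burst: P0=8, P1=0, P2=11
Total waiting = 8 + 0 + 11 = 19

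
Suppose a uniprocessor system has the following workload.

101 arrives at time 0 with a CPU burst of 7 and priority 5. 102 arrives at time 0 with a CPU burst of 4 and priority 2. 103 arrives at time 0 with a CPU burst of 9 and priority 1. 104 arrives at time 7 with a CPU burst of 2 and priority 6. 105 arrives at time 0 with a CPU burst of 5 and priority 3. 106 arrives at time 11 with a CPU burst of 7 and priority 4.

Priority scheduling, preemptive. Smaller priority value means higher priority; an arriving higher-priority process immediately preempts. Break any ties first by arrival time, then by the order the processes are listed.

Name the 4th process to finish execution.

106

Schedule: | 103 0-9 | 102 9-13 | 105 13-18 | 106 18-25 | 101 25-32 | 104 32-34 |
Completion: 101=32  102=13  103=9  104=34  105=18  106=25
Finish order: 103 → 102 → 105 → 106 → 101 → 104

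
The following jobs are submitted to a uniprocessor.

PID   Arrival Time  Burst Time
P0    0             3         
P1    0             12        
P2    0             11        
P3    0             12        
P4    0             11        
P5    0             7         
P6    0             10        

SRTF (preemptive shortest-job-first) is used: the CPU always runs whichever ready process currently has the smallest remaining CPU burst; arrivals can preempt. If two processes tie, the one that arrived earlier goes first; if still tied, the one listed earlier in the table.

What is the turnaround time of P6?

20

Schedule: | P0 0-3 | P5 3-10 | P6 10-20 | P2 20-31 | P4 31-42 | P1 42-54 | P3 54-66 |
Completion: P0=3  P1=54  P2=31  P3=66  P4=42  P5=10  P6=20
Turnaround (C−A): P0=3  P1=54  P2=31  P3=66  P4=42  P5=10  P6=20
Turnaround(P6) = completion − arrival = 20 − 0 = 20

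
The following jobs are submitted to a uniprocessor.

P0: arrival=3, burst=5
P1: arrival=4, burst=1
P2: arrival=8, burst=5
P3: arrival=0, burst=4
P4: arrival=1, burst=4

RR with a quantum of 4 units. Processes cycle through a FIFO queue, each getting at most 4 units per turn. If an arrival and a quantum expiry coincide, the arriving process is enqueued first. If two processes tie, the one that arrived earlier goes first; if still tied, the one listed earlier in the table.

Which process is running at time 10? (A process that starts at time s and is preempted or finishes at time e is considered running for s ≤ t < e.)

Gantt: | P3 0-4 | P4 4-8 | P0 8-12 | P1 12-13 | P2 13-17 | P0 17-18 | P2 18-19 |
Completion: P0=18  P1=13  P2=19  P3=4  P4=8
Turnaround (C−A): P0=15  P1=9  P2=11  P3=4  P4=7

P0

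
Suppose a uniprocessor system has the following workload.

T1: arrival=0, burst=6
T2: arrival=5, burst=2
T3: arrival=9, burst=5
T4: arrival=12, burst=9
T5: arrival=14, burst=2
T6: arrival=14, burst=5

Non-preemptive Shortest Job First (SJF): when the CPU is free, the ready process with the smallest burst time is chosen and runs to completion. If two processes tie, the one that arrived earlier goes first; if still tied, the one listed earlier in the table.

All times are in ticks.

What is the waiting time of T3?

Timeline: | T1 0-6 | T2 6-8 | idle 8-9 | T3 9-14 | T5 14-16 | T6 16-21 | T4 21-30 |
Completion: T1=6  T2=8  T3=14  T4=30  T5=16  T6=21
Turnaround (C−A): T1=6  T2=3  T3=5  T4=18  T5=2  T6=7
Waiting(T3) = turnaround − burst = 5 − 5 = 0

0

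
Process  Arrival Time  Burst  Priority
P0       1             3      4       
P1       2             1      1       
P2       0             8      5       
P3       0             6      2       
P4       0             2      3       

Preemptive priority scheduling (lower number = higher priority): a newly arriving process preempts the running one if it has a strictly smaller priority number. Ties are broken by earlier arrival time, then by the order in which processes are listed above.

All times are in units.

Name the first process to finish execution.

Schedule: | P3 0-2 | P1 2-3 | P3 3-7 | P4 7-9 | P0 9-12 | P2 12-20 |
Completion: P0=12  P1=3  P2=20  P3=7  P4=9
Turnaround (C−A): P0=11  P1=1  P2=20  P3=7  P4=9
Finish order: P1 → P3 → P4 → P0 → P2

P1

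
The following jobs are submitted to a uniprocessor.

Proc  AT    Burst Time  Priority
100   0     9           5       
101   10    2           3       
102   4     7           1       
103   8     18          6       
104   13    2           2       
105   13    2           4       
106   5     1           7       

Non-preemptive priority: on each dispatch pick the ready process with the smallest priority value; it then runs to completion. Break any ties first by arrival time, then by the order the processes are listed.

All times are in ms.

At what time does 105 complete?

22

Schedule: | 100 0-9 | 102 9-16 | 104 16-18 | 101 18-20 | 105 20-22 | 103 22-40 | 106 40-41 |
Completion: 100=9  101=20  102=16  103=40  104=18  105=22  106=41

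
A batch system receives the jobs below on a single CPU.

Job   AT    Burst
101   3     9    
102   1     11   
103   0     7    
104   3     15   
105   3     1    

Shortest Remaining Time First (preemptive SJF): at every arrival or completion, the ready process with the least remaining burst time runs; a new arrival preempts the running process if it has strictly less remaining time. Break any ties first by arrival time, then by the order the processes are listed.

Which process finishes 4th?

Schedule: | 103 0-3 | 105 3-4 | 103 4-8 | 101 8-17 | 102 17-28 | 104 28-43 |
Completion: 101=17  102=28  103=8  104=43  105=4
Finish order: 105 → 103 → 101 → 102 → 104

102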